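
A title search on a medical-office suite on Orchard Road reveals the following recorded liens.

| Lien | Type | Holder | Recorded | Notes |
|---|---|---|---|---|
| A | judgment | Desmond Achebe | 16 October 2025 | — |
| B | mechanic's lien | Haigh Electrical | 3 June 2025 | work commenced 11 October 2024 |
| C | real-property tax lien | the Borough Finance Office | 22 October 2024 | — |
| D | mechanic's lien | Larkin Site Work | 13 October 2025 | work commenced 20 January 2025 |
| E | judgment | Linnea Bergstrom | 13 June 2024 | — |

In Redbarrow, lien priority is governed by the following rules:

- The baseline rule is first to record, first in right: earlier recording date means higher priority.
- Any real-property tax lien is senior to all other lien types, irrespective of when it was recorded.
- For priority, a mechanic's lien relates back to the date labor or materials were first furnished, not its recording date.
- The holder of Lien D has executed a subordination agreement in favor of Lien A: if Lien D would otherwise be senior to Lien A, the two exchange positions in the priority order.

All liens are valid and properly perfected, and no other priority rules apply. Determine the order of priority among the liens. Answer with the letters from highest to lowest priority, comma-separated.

First, effective dates: B's effective date is 11 October 2024, when work began; D relates back to 20 January 2025 (work commenced).
C is a real-property tax lien and takes priority over every other lien.
Remaining liens by effective date: E (13 June 2024), B (11 October 2024), D (20 January 2025), A (16 October 2025).
Because D would otherwise rank above A, the subordination swaps them.

C, E, B, A, D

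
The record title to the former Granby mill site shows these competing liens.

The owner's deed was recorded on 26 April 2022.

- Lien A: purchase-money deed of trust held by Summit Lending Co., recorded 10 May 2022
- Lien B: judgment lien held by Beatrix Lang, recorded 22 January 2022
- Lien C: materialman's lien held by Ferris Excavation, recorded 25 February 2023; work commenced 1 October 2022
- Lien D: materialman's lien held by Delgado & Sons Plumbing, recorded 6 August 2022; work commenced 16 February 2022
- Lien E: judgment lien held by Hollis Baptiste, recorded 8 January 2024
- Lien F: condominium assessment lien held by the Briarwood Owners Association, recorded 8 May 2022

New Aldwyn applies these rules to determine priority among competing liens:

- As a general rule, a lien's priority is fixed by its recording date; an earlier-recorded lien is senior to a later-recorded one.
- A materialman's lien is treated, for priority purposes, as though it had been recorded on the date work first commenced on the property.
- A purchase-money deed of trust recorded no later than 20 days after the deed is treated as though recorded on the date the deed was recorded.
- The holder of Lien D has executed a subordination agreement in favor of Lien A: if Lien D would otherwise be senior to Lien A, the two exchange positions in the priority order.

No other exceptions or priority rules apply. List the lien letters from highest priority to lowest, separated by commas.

B, A, D, F, C, E

First, effective dates: A relates back to the deed date 26 April 2022; C relates back to 1 October 2022 (work commenced); D's effective date is 16 February 2022, when work began.
Sorted by effective date: B (22 January 2022), D (16 February 2022), A (26 April 2022), F (8 May 2022), C (1 October 2022), E (8 January 2024).
D would otherwise be senior to A, so under the subordination agreement D and A exchange positions.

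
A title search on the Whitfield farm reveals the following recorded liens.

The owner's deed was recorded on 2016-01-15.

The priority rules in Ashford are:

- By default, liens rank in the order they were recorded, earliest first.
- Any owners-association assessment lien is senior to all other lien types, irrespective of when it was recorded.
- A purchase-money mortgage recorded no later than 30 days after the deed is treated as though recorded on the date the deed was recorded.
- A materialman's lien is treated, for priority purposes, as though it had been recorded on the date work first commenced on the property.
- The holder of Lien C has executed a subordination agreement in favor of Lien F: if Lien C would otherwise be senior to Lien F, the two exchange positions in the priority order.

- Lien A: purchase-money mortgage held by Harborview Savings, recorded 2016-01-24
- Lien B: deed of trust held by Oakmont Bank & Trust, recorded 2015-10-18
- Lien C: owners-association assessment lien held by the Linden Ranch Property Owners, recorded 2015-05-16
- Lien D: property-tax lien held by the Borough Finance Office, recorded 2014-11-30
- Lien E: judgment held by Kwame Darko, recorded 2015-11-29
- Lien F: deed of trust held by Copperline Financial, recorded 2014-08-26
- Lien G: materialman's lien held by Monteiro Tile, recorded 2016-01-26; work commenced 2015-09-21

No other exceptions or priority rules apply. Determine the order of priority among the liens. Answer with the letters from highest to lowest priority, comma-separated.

First, effective dates: A's effective date is the deed date, 2016-01-15; G relates back to 2015-09-21 (work commenced).
C is an owners-association assessment lien, so it outranks all other liens regardless of date.
Ordering the rest by effective date: F (2014-08-26), D (2014-11-30), G (2015-09-21), B (2015-10-18), E (2015-11-29), A (2016-01-15).
The subordination applies — C was senior to F — so C and F swap.

F, C, D, G, B, E, A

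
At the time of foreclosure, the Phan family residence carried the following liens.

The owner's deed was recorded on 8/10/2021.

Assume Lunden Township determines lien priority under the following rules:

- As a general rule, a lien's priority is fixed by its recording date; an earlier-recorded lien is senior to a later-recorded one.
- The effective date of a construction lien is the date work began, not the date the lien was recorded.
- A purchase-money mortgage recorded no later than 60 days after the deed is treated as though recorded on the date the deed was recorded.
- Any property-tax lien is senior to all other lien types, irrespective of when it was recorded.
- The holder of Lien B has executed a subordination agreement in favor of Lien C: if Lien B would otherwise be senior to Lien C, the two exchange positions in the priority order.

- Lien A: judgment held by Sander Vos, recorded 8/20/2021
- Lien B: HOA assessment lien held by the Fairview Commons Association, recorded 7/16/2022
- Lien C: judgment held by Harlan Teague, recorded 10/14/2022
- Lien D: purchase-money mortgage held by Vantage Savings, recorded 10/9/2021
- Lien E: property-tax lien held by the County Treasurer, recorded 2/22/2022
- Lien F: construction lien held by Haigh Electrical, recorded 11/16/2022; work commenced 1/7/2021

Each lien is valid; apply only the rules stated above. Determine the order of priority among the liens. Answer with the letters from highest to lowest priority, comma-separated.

E, F, D, A, C, B

Effective dates after the stated exceptions: D's effective date is the deed date, 8/10/2021; F relates back to 1/7/2021 (work commenced).
E, as a property-tax lien, has superpriority and ranks first.
The other liens, earliest effective date first: F (1/7/2021), D (8/10/2021), A (8/20/2021), B (7/16/2022), C (10/14/2022).
B is senior to C before the subordination, so the two trade places.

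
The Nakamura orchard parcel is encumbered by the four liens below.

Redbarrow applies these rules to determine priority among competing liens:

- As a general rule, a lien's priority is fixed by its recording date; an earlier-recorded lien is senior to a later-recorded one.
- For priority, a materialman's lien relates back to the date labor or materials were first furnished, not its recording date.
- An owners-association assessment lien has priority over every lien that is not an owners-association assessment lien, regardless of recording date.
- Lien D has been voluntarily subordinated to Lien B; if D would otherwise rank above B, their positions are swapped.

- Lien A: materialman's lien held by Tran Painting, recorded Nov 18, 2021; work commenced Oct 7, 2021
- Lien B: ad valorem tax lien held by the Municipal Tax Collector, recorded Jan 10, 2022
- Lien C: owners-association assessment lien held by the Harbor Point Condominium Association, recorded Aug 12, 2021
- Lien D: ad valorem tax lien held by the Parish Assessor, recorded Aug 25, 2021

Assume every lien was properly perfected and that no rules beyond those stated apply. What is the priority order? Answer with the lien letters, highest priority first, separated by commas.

C, B, A, D

First, effective dates: A relates back to Oct 7, 2021 (work commenced).
C is an owners-association assessment lien, so it outranks all other liens regardless of date.
The other liens, earliest effective date first: D (Aug 25, 2021), A (Oct 7, 2021), B (Jan 10, 2022).
Because D would otherwise rank above B, the subordination swaps them.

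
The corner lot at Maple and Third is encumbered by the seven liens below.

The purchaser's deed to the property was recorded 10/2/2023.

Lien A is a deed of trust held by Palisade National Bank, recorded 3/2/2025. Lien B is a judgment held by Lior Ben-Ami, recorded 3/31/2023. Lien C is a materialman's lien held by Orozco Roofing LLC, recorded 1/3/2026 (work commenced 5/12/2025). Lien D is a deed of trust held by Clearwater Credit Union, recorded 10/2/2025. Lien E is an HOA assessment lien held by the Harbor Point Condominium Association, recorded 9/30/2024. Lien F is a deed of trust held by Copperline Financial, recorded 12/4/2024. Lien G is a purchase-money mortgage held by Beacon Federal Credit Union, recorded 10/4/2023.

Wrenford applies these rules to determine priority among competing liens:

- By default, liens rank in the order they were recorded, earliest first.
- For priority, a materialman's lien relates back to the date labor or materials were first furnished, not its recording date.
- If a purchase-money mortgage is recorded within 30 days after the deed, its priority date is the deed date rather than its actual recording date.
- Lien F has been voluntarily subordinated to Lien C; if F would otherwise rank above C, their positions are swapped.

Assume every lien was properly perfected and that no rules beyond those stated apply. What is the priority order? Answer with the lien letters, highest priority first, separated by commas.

B, G, E, C, A, F, D

Adjusting effective dates: C's effective date is 5/12/2025, when work began; G relates back to the deed date 10/2/2023.
Sorted by effective date: B (3/31/2023), G (10/2/2023), E (9/30/2024), F (12/4/2024), A (3/2/2025), C (5/12/2025), D (10/2/2025).
F would otherwise be senior to C, so under the subordination agreement F and C exchange positions.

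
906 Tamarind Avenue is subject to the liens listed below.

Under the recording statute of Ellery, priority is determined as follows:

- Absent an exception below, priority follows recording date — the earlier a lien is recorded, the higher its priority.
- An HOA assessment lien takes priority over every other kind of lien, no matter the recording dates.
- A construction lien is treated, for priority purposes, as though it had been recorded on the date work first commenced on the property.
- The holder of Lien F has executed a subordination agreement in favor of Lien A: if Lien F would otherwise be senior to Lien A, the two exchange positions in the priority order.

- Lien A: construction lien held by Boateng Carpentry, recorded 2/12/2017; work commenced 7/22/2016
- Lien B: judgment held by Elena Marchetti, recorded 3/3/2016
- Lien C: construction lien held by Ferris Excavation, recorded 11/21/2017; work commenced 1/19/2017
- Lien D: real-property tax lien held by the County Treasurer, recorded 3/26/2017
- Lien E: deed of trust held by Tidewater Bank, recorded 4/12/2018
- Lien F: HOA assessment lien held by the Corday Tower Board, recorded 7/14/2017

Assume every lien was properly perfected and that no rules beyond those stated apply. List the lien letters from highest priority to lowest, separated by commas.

Effective dates: A is treated as recorded 7/22/2016, the work-commencement date; C's effective date is 1/19/2017, when work began.
F is an HOA assessment lien and takes priority over every other lien.
Remaining liens by effective date: B (3/3/2016), A (7/22/2016), C (1/19/2017), D (3/26/2017), E (4/12/2018).
The subordination applies — F was senior to A — so F and A swap.

A, B, F, C, D, E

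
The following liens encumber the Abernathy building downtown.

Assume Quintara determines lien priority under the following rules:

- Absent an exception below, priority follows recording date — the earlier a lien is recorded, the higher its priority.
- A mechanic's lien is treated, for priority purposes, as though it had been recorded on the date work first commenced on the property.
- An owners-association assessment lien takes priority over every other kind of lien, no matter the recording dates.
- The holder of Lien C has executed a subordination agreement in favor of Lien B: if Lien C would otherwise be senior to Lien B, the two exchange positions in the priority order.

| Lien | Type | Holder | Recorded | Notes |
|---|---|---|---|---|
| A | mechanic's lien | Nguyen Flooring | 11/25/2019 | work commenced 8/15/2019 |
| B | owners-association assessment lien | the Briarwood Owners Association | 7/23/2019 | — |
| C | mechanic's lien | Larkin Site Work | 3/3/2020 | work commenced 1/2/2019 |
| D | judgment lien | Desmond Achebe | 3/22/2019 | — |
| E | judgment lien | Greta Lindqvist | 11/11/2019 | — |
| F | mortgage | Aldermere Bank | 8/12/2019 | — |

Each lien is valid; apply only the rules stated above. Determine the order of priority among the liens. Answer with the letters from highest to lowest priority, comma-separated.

B, C, D, F, A, E

Effective dates after the stated exceptions: A's effective date is 8/15/2019, when work began; C's effective date is 1/2/2019, when work began.
B, as an owners-association assessment lien, has superpriority and ranks first.
Remaining liens by effective date: C (1/2/2019), D (3/22/2019), F (8/12/2019), A (8/15/2019), E (11/11/2019).
C is already junior to B, so the subordination agreement changes nothing.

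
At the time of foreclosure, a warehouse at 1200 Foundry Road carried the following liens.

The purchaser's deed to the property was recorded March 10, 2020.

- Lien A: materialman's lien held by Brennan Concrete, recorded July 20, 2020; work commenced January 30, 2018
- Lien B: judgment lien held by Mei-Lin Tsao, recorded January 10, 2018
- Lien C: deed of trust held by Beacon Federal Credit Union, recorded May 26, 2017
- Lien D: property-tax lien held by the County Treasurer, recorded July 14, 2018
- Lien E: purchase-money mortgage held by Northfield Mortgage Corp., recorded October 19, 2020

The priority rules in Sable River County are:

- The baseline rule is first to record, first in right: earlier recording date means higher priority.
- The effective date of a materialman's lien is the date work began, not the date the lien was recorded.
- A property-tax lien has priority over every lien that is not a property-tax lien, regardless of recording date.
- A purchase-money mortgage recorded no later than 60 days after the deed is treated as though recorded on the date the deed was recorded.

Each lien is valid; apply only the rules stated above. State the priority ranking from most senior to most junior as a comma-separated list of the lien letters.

D, C, B, A, E

First, effective dates: A's effective date is January 30, 2018, when work began; E missed the 60-day window (223 days after the deed), so its recording date stands.
D is a property-tax lien, so it outranks all other liens regardless of date.
Remaining liens by effective date: C (May 26, 2017), B (January 10, 2018), A (January 30, 2018), E (October 19, 2020).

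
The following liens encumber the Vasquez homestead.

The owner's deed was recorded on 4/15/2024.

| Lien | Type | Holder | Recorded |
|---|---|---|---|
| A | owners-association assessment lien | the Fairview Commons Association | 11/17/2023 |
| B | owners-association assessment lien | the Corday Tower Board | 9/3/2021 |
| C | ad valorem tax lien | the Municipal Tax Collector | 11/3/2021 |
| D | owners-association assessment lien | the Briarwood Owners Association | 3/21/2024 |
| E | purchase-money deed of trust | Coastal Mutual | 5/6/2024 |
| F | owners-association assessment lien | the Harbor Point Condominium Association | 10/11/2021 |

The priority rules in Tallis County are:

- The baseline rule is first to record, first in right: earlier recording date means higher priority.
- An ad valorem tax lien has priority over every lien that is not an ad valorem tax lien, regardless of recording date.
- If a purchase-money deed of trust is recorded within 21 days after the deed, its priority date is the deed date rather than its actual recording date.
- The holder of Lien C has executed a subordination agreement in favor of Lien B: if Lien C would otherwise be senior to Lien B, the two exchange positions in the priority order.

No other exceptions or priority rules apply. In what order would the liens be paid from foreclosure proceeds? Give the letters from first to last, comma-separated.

Adjusting effective dates: E relates back to the deed date 4/15/2024.
C is an ad valorem tax lien and takes priority over every other lien.
Remaining liens by effective date: B (9/3/2021), F (10/11/2021), A (11/17/2023), D (3/21/2024), E (4/15/2024).
C would otherwise be senior to B, so under the subordination agreement C and B exchange positions.

B, C, F, A, D, E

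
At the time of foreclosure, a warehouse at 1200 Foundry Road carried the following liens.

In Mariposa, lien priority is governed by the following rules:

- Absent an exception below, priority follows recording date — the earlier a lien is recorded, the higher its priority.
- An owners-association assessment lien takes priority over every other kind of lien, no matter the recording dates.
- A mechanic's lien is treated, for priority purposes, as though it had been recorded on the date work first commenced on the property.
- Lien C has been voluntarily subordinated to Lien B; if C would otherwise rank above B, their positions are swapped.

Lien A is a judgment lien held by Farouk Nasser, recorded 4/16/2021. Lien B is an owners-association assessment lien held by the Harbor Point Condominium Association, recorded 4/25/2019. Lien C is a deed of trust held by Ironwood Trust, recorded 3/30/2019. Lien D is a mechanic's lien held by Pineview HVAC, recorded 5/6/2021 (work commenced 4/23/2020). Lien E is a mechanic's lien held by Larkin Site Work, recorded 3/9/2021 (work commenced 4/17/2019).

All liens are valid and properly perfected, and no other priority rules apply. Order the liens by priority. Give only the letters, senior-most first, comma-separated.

B, C, E, D, A

Effective dates: D relates back to 4/23/2020 (work commenced); E's effective date is 4/17/2019, when work began.
B is an owners-association assessment lien and takes priority over every other lien.
Remaining liens by effective date: C (3/30/2019), E (4/17/2019), D (4/23/2020), A (4/16/2021).
C is already junior to B, so the subordination agreement changes nothing.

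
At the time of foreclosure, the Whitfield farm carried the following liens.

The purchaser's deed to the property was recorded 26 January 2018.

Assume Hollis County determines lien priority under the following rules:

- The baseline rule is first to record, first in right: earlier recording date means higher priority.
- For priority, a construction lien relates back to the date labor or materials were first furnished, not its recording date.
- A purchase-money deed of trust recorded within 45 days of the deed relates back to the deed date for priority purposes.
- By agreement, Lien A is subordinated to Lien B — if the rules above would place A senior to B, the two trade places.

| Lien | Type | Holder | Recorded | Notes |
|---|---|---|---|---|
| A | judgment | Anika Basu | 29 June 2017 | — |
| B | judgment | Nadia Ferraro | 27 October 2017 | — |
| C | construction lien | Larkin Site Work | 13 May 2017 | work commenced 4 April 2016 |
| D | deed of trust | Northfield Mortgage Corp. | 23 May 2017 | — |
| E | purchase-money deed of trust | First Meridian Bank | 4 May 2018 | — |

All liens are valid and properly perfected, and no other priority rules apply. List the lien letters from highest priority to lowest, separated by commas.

Adjusting effective dates: C's effective date is 4 April 2016, when work began; E was recorded 98 days after the deed, outside the 45-day window, so it keeps its recording date.
By effective date: C (4 April 2016), D (23 May 2017), A (29 June 2017), B (27 October 2017), E (4 May 2018).
A would otherwise be senior to B, so under the subordination agreement A and B exchange positions.

C, D, B, A, E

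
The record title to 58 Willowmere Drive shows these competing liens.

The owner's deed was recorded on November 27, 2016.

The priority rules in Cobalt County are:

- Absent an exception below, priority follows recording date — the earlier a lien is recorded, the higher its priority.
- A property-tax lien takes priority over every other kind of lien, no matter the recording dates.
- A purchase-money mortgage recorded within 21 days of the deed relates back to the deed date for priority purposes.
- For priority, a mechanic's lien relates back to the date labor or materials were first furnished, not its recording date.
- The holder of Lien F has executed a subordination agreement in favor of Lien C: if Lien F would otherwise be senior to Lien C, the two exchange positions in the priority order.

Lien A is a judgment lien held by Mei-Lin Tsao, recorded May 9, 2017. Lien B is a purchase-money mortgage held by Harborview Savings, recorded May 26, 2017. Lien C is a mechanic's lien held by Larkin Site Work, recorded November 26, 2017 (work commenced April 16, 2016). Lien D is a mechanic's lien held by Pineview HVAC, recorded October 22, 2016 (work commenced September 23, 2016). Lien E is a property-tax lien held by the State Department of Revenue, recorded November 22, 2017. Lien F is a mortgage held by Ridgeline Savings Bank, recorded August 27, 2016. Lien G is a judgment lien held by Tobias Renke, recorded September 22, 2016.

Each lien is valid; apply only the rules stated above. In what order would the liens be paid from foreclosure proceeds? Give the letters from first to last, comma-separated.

Effective dates after the stated exceptions: B was recorded 180 days after the deed — beyond 21 days — so no relation-back applies; C relates back to April 16, 2016 (work commenced); D's effective date is September 23, 2016, when work began.
As a property-tax lien, E is senior to every other lien.
The other liens, earliest effective date first: C (April 16, 2016), F (August 27, 2016), G (September 22, 2016), D (September 23, 2016), A (May 9, 2017), B (May 26, 2017).
Since F is not senior to C, the subordination leaves the order unchanged.

E, C, F, G, D, A, B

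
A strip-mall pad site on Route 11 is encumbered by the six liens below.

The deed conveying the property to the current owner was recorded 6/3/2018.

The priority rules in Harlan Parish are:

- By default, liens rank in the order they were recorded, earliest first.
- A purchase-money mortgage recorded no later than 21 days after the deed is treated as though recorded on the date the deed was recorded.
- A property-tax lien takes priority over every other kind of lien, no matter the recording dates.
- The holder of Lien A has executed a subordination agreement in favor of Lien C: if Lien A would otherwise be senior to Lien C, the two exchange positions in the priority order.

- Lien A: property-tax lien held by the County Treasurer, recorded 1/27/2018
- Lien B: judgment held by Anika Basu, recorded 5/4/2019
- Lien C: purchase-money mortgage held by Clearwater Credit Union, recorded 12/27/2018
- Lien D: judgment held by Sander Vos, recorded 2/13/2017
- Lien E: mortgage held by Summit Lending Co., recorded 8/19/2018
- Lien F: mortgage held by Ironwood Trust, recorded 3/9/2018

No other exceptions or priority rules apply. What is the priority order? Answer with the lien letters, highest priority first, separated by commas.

Effective dates: C was recorded 207 days after the deed, outside the 21-day window, so it keeps its recording date.
As a property-tax lien, A is senior to every other lien.
Remaining liens by effective date: D (2/13/2017), F (3/9/2018), E (8/19/2018), C (12/27/2018), B (5/4/2019).
The subordination applies — A was senior to C — so A and C swap.

C, D, F, E, A, B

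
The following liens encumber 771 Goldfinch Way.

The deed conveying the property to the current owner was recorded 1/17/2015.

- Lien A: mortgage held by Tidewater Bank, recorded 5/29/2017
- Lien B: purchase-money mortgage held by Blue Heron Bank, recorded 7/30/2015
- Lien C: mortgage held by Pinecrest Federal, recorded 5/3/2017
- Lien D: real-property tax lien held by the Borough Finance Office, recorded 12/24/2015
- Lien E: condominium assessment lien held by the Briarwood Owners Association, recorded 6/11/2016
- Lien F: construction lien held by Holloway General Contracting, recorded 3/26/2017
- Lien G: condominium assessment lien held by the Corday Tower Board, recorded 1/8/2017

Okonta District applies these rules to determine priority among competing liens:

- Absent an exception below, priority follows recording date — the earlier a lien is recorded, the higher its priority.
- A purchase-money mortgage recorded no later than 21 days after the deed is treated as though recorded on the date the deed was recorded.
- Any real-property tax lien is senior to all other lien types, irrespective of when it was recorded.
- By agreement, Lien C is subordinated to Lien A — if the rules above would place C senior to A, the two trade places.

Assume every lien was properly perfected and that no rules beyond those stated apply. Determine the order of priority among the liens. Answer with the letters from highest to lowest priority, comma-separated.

D, B, E, G, F, A, C

Adjusting effective dates: B was recorded 194 days after the deed, outside the 21-day window, so it keeps its recording date.
D is a real-property tax lien and takes priority over every other lien.
The other liens, earliest effective date first: B (7/30/2015), E (6/11/2016), G (1/8/2017), F (3/26/2017), C (5/3/2017), A (5/29/2017).
C would otherwise be senior to A, so under the subordination agreement C and A exchange positions.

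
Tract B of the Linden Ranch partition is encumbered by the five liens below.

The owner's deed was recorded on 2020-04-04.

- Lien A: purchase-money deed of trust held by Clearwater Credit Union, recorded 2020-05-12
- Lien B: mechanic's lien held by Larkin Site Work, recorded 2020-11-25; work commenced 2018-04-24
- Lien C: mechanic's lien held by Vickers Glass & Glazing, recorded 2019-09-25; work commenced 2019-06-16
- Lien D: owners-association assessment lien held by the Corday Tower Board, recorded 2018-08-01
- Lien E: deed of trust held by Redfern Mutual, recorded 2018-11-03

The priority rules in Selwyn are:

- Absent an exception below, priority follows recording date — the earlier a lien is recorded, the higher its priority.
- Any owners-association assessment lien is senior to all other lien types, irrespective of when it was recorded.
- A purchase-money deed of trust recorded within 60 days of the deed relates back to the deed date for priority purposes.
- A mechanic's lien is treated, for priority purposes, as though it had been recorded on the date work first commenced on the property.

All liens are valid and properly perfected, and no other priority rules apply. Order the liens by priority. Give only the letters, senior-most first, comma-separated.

Adjusting effective dates: A relates back to the deed date 2020-04-04; B's effective date is 2018-04-24, when work began; C is treated as recorded 2019-06-16, the work-commencement date.
D is an owners-association assessment lien, so it outranks all other liens regardless of date.
Ordering the rest by effective date: B (2018-04-24), E (2018-11-03), C (2019-06-16), A (2020-04-04).

D, B, E, C, A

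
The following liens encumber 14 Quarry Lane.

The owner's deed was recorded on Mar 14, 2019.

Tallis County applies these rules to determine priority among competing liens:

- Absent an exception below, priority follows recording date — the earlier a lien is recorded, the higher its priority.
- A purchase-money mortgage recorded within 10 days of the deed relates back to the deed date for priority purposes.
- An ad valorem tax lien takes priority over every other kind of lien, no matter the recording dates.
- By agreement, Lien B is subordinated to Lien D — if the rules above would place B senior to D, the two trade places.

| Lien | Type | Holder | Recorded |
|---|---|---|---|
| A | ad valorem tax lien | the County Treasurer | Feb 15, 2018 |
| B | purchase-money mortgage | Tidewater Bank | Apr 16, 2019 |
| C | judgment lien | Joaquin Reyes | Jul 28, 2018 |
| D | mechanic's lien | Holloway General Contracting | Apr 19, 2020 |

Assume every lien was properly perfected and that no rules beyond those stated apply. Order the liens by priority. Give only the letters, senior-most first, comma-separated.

A, C, D, B

Effective dates: B missed the 10-day window (33 days after the deed), so its recording date stands.
A, as an ad valorem tax lien, has superpriority and ranks first.
Among the remaining liens, by effective date: C (Jul 28, 2018), B (Apr 16, 2019), D (Apr 19, 2020).
The subordination applies — B was senior to D — so B and D swap.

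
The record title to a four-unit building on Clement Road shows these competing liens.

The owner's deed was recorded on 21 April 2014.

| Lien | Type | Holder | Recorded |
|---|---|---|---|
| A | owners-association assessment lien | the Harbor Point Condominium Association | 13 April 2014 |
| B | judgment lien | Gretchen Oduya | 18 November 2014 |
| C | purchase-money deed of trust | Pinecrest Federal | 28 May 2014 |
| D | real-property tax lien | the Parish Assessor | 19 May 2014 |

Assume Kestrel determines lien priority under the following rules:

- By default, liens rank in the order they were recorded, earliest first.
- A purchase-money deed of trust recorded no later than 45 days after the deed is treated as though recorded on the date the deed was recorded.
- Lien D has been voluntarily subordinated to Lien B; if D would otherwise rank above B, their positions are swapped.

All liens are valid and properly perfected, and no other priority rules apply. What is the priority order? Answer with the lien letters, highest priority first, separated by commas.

A, C, B, D

Effective dates: C was recorded within the 45-day window, so its effective date is the deed date 21 April 2014.
Ordering by effective date: A (13 April 2014), C (21 April 2014), D (19 May 2014), B (18 November 2014).
Because D would otherwise rank above B, the subordination swaps them.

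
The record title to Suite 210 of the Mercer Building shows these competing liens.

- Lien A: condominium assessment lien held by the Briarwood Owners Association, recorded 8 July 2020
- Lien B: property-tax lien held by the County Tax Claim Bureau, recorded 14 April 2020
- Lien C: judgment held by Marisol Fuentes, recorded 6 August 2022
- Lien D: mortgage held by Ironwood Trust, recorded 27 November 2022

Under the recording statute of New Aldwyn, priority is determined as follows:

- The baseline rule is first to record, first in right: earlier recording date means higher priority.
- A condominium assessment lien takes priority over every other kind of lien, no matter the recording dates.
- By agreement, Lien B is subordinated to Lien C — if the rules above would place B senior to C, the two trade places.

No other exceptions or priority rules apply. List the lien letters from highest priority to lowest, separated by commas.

A is a condominium assessment lien, so it outranks all other liens regardless of date.
The other liens, earliest effective date first: B (14 April 2020), C (6 August 2022), D (27 November 2022).
B would otherwise be senior to C, so under the subordination agreement B and C exchange positions.

A, C, B, D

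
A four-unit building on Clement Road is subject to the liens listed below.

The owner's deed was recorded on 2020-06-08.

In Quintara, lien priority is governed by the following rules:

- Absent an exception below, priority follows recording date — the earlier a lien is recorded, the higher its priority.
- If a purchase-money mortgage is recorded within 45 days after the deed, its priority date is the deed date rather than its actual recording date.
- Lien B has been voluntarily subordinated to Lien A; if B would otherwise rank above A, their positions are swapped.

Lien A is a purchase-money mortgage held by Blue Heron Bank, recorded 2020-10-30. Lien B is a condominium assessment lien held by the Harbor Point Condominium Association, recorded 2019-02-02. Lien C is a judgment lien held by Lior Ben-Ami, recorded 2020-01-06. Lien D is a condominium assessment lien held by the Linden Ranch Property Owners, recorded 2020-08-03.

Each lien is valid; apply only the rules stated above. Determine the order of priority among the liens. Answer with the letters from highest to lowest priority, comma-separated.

Adjusting effective dates: A was recorded 144 days after the deed, outside the 45-day window, so it keeps its recording date.
By effective date: B (2019-02-02), C (2020-01-06), D (2020-08-03), A (2020-10-30).
The subordination applies — B was senior to A — so B and A swap.

A, C, D, B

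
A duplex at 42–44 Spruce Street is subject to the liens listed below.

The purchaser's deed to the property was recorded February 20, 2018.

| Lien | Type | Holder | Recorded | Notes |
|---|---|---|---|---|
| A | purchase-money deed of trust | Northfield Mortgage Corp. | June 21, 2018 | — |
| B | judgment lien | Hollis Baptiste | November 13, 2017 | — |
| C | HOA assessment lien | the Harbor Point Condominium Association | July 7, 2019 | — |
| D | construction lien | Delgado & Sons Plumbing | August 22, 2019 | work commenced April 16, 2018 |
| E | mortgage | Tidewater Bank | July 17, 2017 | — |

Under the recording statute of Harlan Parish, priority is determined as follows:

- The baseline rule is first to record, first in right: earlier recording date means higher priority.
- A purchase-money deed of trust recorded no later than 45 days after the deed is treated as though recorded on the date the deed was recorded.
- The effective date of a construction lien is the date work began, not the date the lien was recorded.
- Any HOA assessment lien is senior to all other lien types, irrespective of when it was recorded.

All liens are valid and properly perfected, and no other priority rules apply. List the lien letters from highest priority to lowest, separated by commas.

Effective dates after the stated exceptions: A was recorded 121 days after the deed — beyond 45 days — so no relation-back applies; D's effective date is April 16, 2018, when work began.
C is an HOA assessment lien and takes priority over every other lien.
Among the remaining liens, by effective date: E (July 17, 2017), B (November 13, 2017), D (April 16, 2018), A (June 21, 2018).

C, E, B, D, A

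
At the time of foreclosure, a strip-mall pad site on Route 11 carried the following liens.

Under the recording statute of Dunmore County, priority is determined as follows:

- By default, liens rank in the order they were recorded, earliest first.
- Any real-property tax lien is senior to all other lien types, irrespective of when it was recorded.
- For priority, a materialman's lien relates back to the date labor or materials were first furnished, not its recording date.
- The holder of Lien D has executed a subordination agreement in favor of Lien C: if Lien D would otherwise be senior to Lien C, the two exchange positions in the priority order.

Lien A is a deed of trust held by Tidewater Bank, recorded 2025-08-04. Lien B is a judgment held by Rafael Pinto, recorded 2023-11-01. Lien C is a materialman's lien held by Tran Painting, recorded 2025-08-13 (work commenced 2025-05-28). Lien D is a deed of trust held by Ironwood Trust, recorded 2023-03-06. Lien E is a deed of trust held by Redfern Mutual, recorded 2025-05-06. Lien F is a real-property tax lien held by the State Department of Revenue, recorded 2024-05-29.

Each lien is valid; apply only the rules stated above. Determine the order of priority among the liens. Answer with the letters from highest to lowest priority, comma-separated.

F, C, B, E, D, A

Adjusting effective dates: C is treated as recorded 2025-05-28, the work-commencement date.
F is a real-property tax lien, so it outranks all other liens regardless of date.
Ordering the rest by effective date: D (2023-03-06), B (2023-11-01), E (2025-05-06), C (2025-05-28), A (2025-08-04).
The subordination applies — D was senior to C — so D and C swap.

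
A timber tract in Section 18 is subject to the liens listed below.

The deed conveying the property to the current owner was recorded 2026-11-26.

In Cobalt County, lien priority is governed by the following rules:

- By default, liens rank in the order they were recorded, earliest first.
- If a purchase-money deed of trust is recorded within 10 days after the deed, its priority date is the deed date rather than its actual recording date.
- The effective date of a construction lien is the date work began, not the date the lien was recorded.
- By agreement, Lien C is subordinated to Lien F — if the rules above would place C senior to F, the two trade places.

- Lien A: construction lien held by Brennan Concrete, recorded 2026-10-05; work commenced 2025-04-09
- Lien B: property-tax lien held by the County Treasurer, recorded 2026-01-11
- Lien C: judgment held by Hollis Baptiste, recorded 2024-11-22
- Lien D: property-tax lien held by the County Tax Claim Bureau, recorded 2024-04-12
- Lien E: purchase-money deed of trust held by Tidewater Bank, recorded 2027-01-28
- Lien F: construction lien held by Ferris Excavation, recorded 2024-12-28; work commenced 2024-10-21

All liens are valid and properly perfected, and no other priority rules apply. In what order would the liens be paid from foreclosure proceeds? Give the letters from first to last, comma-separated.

D, F, C, A, B, E

First, effective dates: A is treated as recorded 2025-04-09, the work-commencement date; E was recorded 63 days after the deed — beyond 10 days — so no relation-back applies; F is treated as recorded 2024-10-21, the work-commencement date.
Ordering by effective date: D (2024-04-12), F (2024-10-21), C (2024-11-22), A (2025-04-09), B (2026-01-11), E (2027-01-28).
C is already junior to F, so the subordination agreement changes nothing.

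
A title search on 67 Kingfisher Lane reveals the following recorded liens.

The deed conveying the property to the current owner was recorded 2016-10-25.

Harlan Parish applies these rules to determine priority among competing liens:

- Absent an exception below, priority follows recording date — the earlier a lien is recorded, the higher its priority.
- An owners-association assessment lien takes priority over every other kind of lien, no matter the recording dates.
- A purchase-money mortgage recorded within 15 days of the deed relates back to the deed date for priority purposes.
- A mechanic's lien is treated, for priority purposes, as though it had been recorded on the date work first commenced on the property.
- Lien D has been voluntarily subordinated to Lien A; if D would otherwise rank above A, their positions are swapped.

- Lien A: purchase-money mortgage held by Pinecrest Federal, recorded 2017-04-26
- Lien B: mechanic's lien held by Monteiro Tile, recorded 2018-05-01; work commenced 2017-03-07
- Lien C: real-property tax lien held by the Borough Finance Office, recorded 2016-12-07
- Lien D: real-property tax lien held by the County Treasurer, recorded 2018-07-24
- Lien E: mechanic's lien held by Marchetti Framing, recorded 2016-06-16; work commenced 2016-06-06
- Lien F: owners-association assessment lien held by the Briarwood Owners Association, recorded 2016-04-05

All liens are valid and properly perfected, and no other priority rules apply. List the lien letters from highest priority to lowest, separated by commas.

Effective dates: A was recorded 183 days after the deed — beyond 15 days — so no relation-back applies; B's effective date is 2017-03-07, when work began; E relates back to 2016-06-06 (work commenced).
As an owners-association assessment lien, F is senior to every other lien.
The other liens, earliest effective date first: E (2016-06-06), C (2016-12-07), B (2017-03-07), A (2017-04-26), D (2018-07-24).
D already ranks below A; the subordination has no effect.

F, E, C, B, A, D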